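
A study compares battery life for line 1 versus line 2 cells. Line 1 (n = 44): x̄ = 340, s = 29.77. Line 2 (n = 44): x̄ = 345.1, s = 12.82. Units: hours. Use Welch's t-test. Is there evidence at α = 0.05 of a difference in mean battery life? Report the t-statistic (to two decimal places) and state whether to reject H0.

t = -1.04; fail to reject H0

Let group 1 = line 1, group 2 = line 2. H0: μ_1 = μ_2; H1: μ_1 ≠ μ_2 (Welch's two-sample t-test, two-sided).
t = (x̄_1 − x̄_2)/√(s_1²/n_1 + s_2²/n_2) = (340 − 345.1)/√(29.77²/44 + 12.82²/44) = -1.04
Welch–Satterthwaite df ≈ 58.42
Two-sided p-value ≈ 0.301
Since p ≈ 0.301 > α = 0.05, fail to reject H0; the evidence is not statistically significant.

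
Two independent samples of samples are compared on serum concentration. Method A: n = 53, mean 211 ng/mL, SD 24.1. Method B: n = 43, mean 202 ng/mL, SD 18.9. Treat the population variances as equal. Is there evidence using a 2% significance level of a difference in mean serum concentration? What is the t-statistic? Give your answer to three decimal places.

2.000

Let group 1 = method A, group 2 = method B. H0: μ_1 = μ_2; H1: μ_1 ≠ μ_2 (two-sample pooled-variance t-test, two-sided).
s_p² = [(53−1)·24.1² + (43−1)·18.9²]/(53+43−2) = 480.904
t = (211 − 202)/√[480.904·(1/53 + 1/43)] = 2.000
df = n₁ + n₂ − 2 = 94
Two-sided p-value ≈ 0.048
Since p ≈ 0.048 > α = 0.02, fail to reject H0; the data do not provide sufficient evidence against H0.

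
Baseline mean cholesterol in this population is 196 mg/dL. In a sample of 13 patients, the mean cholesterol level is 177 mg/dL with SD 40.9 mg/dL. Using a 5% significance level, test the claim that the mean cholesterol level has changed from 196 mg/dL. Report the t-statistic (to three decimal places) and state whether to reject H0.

t = -1.675; fail to reject H0

H0: μ = 196; H1: μ ≠ 196 (one-sample t-test, two-sided).
t = (x̄ − μ₀)/(s/√n) = (177 − 196)/(40.9/√13) = -1.675
df = n − 1 = 12
Two-sided p-value ≈ 0.1198
Since p ≈ 0.1198 > α = 0.05, fail to reject H0; the evidence is not statistically significant.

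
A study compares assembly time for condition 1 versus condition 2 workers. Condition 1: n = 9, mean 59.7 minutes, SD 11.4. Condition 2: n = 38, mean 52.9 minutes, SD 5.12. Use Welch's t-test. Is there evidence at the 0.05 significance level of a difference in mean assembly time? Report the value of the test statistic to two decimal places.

1.75

Let group 1 = condition 1, group 2 = condition 2. H0: μ_1 = μ_2; H1: μ_1 ≠ μ_2 (Welch's two-sample t-test, two-sided).
t = (x̄_1 − x̄_2)/√(s_1²/n_1 + s_2²/n_2) = (59.7 − 52.9)/√(11.4²/9 + 5.12²/38) = 1.75
Welch–Satterthwaite df ≈ 8.78
Two-sided p-value ≈ 0.1152
Since p ≈ 0.1152 > α = 0.05, fail to reject H0; the evidence is not statistically significant.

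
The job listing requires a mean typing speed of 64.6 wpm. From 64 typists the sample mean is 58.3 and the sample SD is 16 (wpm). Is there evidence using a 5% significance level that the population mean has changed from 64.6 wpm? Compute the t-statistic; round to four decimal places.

H0: μ = 64.6; H1: μ ≠ 64.6 (one-sample t-test, two-sided).
t = (x̄ − μ₀)/(s/√n) = (58.3 − 64.6)/(16/√64) = -3.1500
df = n − 1 = 63
Two-sided p-value ≈ 0.0025
Since p ≈ 0.0025 < α = 0.05, reject H0; the evidence is statistically significant.

-3.1500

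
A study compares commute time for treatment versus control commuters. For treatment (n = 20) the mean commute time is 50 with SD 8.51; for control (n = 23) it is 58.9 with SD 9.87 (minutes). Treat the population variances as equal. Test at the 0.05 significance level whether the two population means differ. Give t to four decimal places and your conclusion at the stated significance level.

Let group 1 = treatment, group 2 = control. H0: μ_1 = μ_2; H1: μ_1 ≠ μ_2 (two-sample pooled-variance t-test, two-sided).
s_p² = [(20−1)·8.51² + (23−1)·9.87²]/(20+23−2) = 85.833
t = (50 − 58.9)/√[85.833·(1/20 + 1/23)] = -3.1420
df = n₁ + n₂ − 2 = 41
Two-sided p-value ≈ 0.003
Since p ≈ 0.003 < α = 0.05, reject H0; the data support H1.

t = -3.1420; reject H0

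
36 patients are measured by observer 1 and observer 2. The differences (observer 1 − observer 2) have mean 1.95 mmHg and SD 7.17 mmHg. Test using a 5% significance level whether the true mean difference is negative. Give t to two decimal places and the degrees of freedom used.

t = 1.63, df = 35

H0: μ_d = 0; H1: μ_d < 0 (paired t-test on the differences, left-tailed).
t = d̄/(s_d/√n) = 1.95/(7.17/√36) = 1.63
df = n − 1 = 35
p-value = P(T ≤ 1.63) ≈ 0.944
Since p ≈ 0.944 > α = 0.05, fail to reject H0; the evidence is not statistically significant.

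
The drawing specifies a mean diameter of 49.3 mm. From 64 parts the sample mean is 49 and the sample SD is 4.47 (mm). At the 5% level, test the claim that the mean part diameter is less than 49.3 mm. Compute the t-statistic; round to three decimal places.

H0: μ = 49.3; H1: μ < 49.3 (one-sample t-test, left-tailed).
t = (x̄ − μ₀)/(s/√n) = (49 − 49.3)/(4.47/√64) = -0.537
df = n − 1 = 63
p-value = P(T ≤ -0.537) ≈ 0.2966
Since p ≈ 0.2966 > α = 0.05, fail to reject H0; the evidence is not statistically significant.

-0.537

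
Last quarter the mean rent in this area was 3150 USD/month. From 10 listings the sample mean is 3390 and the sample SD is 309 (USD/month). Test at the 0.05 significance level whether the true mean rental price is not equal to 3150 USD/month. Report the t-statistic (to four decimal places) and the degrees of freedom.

t = 2.4561, df = 9

H0: μ = 3150; H1: μ ≠ 3150 (one-sample t-test, two-sided).
t = (x̄ − μ₀)/(s/√n) = (3390 − 3150)/(309/√10) = 2.4561
df = n − 1 = 9
Two-sided p-value ≈ 0.0364
Since p ≈ 0.0364 < α = 0.05, reject H0; the evidence is statistically significant.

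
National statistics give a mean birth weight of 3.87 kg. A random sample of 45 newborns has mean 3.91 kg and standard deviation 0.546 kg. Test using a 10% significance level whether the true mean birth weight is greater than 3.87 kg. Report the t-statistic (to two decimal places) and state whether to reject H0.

t = 0.49; fail to reject H0

H0: μ = 3.87; H1: μ > 3.87 (one-sample t-test, right-tailed).
t = (x̄ − μ₀)/(s/√n) = (3.91 − 3.87)/(0.546/√45) = 0.49
df = n − 1 = 44
p-value = P(T ≥ 0.49) ≈ 0.313
Since p ≈ 0.313 > α = 0.1, fail to reject H0; the data do not provide sufficient evidence against H0.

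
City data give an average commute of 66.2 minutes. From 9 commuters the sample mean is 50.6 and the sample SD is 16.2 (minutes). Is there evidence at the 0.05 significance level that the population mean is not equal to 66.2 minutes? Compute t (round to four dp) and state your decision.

H0: μ = 66.2; H1: μ ≠ 66.2 (one-sample t-test, two-sided).
t = (x̄ − μ₀)/(s/√n) = (50.6 − 66.2)/(16.2/√9) = -2.8889
df = n − 1 = 8
Two-sided p-value ≈ 0.0202
Since p ≈ 0.0202 < α = 0.05, reject H0; the data support H1.

t = -2.8889; reject H0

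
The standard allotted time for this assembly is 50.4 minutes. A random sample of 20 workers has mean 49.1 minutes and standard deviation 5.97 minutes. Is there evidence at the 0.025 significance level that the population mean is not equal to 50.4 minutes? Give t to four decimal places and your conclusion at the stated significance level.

H0: μ = 50.4; H1: μ ≠ 50.4 (one-sample t-test, two-sided).
t = (x̄ − μ₀)/(s/√n) = (49.1 − 50.4)/(5.97/√20) = -0.9738
df = n − 1 = 19
Two-sided p-value ≈ 0.342
Since p ≈ 0.342 > α = 0.025, fail to reject H0; the data do not provide sufficient evidence against H0.

t = -0.9738; fail to reject H0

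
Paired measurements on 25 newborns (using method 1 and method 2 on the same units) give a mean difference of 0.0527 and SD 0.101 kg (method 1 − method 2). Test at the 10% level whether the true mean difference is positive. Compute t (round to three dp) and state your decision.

H0: μ_d = 0; H1: μ_d > 0 (paired t-test on the differences, right-tailed).
t = d̄/(s_d/√n) = 0.0527/(0.101/√25) = 2.609
df = n − 1 = 24
p-value = P(T ≥ 2.609) ≈ 0.0077
Since p ≈ 0.0077 < α = 0.1, reject H0; the evidence is statistically significant.

t = 2.609; reject H0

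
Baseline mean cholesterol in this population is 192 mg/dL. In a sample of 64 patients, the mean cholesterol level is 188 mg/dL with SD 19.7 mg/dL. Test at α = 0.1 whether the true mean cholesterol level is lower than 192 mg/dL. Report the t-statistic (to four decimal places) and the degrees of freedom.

t = -1.6244, df = 63

H0: μ = 192; H1: μ < 192 (one-sample t-test, left-tailed).
t = (x̄ − μ₀)/(s/√n) = (188 − 192)/(19.7/√64) = -1.6244
df = n − 1 = 63
p-value = P(T ≤ -1.6244) ≈ 0.055
Since p ≈ 0.055 < α = 0.1, reject H0; the evidence is statistically significant.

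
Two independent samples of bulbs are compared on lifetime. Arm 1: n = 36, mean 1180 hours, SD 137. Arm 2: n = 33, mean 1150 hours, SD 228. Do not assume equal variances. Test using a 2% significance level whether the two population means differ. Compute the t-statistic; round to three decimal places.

0.655

Let group 1 = arm 1, group 2 = arm 2. H0: μ_1 = μ_2; H1: μ_1 ≠ μ_2 (Welch's two-sample t-test, two-sided).
t = (x̄_1 − x̄_2)/√(s_1²/n_1 + s_2²/n_2) = (1180 − 1150)/√(137²/36 + 228²/33) = 0.655
Welch–Satterthwaite df ≈ 51.53
Two-sided p-value ≈ 0.5153
Since p ≈ 0.5153 > α = 0.02, fail to reject H0; the evidence is not statistically significant.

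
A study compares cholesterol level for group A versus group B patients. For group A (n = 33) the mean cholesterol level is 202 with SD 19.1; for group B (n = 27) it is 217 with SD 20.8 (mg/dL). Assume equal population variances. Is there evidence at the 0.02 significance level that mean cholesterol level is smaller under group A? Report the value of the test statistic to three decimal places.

Let group 1 = group A, group 2 = group B. H0: μ_1 = μ_2; H1: μ_1 < μ_2 (two-sample pooled-variance t-test, left-tailed).
s_p² = [(33−1)·19.1² + (27−1)·20.8²]/(33+27−2) = 395.217
t = (202 − 217)/√[395.217·(1/33 + 1/27)] = -2.908
df = n₁ + n₂ − 2 = 58
p-value = P(T ≤ -2.908) ≈ 0.003
Since p ≈ 0.003 < α = 0.02, reject H0; the evidence is statistically significant.

-2.908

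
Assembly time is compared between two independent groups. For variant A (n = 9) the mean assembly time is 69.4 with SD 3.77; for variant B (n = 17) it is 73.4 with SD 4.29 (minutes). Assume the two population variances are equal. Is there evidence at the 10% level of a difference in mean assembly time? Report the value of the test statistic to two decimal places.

Let group 1 = variant A, group 2 = variant B. H0: μ_1 = μ_2; H1: μ_1 ≠ μ_2 (two-sample pooled-variance t-test, two-sided).
s_p² = [(9−1)·3.77² + (17−1)·4.29²]/(9+17−2) = 17.007
t = (69.4 − 73.4)/√[17.007·(1/9 + 1/17)] = -2.35
df = n₁ + n₂ − 2 = 24
Two-sided p-value ≈ 0.027
Since p ≈ 0.027 < α = 0.1, reject H0; the data support H1.

-2.35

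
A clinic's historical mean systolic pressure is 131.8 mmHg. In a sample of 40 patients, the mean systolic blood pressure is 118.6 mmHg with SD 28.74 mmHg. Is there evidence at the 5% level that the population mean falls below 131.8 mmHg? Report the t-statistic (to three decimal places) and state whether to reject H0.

t = -2.905; reject H0

H0: μ = 131.8; H1: μ < 131.8 (one-sample t-test, left-tailed).
t = (x̄ − μ₀)/(s/√n) = (118.6 − 131.8)/(28.74/√40) = -2.905
df = n − 1 = 39
p-value = P(T ≤ -2.905) ≈ 0.0030
Since p ≈ 0.0030 < α = 0.05, reject H0; the evidence is statistically significant.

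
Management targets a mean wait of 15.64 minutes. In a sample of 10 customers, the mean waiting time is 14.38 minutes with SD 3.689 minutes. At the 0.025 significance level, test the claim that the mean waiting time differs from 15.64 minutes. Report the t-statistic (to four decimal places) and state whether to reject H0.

t = -1.0801; fail to reject H0

H0: μ = 15.64; H1: μ ≠ 15.64 (one-sample t-test, two-sided).
t = (x̄ − μ₀)/(s/√n) = (14.38 − 15.64)/(3.689/√10) = -1.0801
df = n − 1 = 9
Two-sided p-value ≈ 0.3082
Since p ≈ 0.3082 > α = 0.025, fail to reject H0; the evidence is not statistically significant.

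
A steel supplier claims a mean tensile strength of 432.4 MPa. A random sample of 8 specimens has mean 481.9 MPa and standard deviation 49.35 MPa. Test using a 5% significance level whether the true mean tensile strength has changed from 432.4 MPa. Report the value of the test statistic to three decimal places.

H0: μ = 432.4; H1: μ ≠ 432.4 (one-sample t-test, two-sided).
t = (x̄ − μ₀)/(s/√n) = (481.9 − 432.4)/(49.35/√8) = 2.837
df = n − 1 = 7
Two-sided p-value ≈ 0.025
Since p ≈ 0.025 < α = 0.05, reject H0; the evidence is statistically significant.

2.837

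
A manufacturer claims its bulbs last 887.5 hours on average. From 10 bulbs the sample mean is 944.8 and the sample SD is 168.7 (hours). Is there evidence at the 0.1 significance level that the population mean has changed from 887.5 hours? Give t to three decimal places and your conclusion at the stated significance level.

H0: μ = 887.5; H1: μ ≠ 887.5 (one-sample t-test, two-sided).
t = (x̄ − μ₀)/(s/√n) = (944.8 − 887.5)/(168.7/√10) = 1.074
df = n − 1 = 9
Two-sided p-value ≈ 0.3107
Since p ≈ 0.3107 > α = 0.1, fail to reject H0; the evidence is not statistically significant.

t = 1.074; fail to reject H0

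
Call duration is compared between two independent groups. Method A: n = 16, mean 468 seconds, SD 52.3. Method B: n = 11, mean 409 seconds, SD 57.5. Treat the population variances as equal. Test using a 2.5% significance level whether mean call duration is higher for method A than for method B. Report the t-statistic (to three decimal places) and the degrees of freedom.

Let group 1 = method A, group 2 = method B. H0: μ_1 = μ_2; H1: μ_1 > μ_2 (two-sample pooled-variance t-test, right-tailed).
s_p² = [(16−1)·52.3² + (11−1)·57.5²]/(16+11−2) = 2963.67
t = (468 − 409)/√[2963.67·(1/16 + 1/11)] = 2.767
df = n₁ + n₂ − 2 = 25
p-value = P(T ≥ 2.767) ≈ 0.0052
Since p ≈ 0.0052 < α = 0.025, reject H0; the data support H1.

t = 2.767, df = 25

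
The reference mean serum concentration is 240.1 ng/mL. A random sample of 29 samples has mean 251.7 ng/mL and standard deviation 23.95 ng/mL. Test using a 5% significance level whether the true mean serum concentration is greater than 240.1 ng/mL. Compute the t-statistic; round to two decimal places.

2.61

H0: μ = 240.1; H1: μ > 240.1 (one-sample t-test, right-tailed).
t = (x̄ − μ₀)/(s/√n) = (251.7 − 240.1)/(23.95/√29) = 2.61
df = n − 1 = 28
p-value = P(T ≥ 2.61) ≈ 0.0072
Since p ≈ 0.0072 < α = 0.05, reject H0; the data support H1.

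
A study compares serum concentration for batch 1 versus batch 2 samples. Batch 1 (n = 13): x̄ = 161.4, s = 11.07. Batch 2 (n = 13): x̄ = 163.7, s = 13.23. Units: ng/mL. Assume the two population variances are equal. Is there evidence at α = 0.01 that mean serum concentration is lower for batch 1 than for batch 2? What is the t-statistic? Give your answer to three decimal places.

-0.481

Let group 1 = batch 1, group 2 = batch 2. H0: μ_1 = μ_2; H1: μ_1 < μ_2 (two-sample pooled-variance t-test, left-tailed).
s_p² = [(13−1)·11.07² + (13−1)·13.23²]/(13+13−2) = 148.789
t = (161.4 − 163.7)/√[148.789·(1/13 + 1/13)] = -0.481
df = n₁ + n₂ − 2 = 24
p-value = P(T ≤ -0.481) ≈ 0.318
Since p ≈ 0.318 > α = 0.01, fail to reject H0; the evidence is not statistically significant.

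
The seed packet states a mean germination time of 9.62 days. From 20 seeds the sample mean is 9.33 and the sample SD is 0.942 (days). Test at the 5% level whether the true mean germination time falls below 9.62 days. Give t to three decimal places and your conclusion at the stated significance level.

H0: μ = 9.62; H1: μ < 9.62 (one-sample t-test, left-tailed).
t = (x̄ − μ₀)/(s/√n) = (9.33 − 9.62)/(0.942/√20) = -1.377
df = n − 1 = 19
p-value = P(T ≤ -1.377) ≈ 0.092
Since p ≈ 0.092 > α = 0.05, fail to reject H0; the data do not provide sufficient evidence against H0.

t = -1.377; fail to reject H0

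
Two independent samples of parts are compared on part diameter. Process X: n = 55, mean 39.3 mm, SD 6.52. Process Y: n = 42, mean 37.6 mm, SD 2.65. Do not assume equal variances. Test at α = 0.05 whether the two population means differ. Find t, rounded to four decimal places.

Let group 1 = process X, group 2 = process Y. H0: μ_1 = μ_2; H1: μ_1 ≠ μ_2 (Welch's two-sample t-test, two-sided).
t = (x̄_1 − x̄_2)/√(s_1²/n_1 + s_2²/n_2) = (39.3 − 37.6)/√(6.52²/55 + 2.65²/42) = 1.7533
Welch–Satterthwaite df ≈ 75.25
Two-sided p-value ≈ 0.084
Since p ≈ 0.084 > α = 0.05, fail to reject H0; the data do not provide sufficient evidence against H0.

1.7533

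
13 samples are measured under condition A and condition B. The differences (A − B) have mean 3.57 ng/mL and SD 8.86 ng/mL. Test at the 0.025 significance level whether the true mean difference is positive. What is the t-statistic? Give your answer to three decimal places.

1.453

H0: μ_d = 0; H1: μ_d > 0 (paired t-test on the differences, right-tailed).
t = d̄/(s_d/√n) = 3.57/(8.86/√13) = 1.453
df = n − 1 = 12
p-value = P(T ≥ 1.453) ≈ 0.086
Since p ≈ 0.086 > α = 0.025, fail to reject H0; the data do not provide sufficient evidence against H0.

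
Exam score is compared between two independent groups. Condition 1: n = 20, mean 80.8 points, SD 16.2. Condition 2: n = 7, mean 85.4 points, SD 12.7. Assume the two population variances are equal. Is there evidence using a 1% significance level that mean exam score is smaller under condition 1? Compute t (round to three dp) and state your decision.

t = -0.679; fail to reject H0

Let group 1 = condition 1, group 2 = condition 2. H0: μ_1 = μ_2; H1: μ_1 < μ_2 (two-sample pooled-variance t-test, left-tailed).
s_p² = [(20−1)·16.2² + (7−1)·12.7²]/(20+7−2) = 238.164
t = (80.8 − 85.4)/√[238.164·(1/20 + 1/7)] = -0.679
df = n₁ + n₂ − 2 = 25
p-value = P(T ≤ -0.679) ≈ 0.252
Since p ≈ 0.252 > α = 0.01, fail to reject H0; the evidence is not statistically significant.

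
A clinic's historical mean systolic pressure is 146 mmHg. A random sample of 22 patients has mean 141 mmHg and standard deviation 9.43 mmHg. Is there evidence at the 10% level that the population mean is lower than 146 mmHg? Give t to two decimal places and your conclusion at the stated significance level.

H0: μ = 146; H1: μ < 146 (one-sample t-test, left-tailed).
t = (x̄ − μ₀)/(s/√n) = (141 − 146)/(9.43/√22) = -2.49
df = n − 1 = 21
p-value = P(T ≤ -2.49) ≈ 0.0107
Since p ≈ 0.0107 < α = 0.1, reject H0; the data support H1.

t = -2.49; reject H0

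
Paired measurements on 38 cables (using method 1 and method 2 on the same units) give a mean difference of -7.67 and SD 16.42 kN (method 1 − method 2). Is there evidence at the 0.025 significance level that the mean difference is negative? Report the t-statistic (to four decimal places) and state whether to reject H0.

t = -2.8795; reject H0

H0: μ_d = 0; H1: μ_d < 0 (paired t-test on the differences, left-tailed).
t = d̄/(s_d/√n) = -7.67/(16.42/√38) = -2.8795
df = n − 1 = 37
p-value = P(T ≤ -2.8795) ≈ 0.003
Since p ≈ 0.003 < α = 0.025, reject H0; the evidence is statistically significant.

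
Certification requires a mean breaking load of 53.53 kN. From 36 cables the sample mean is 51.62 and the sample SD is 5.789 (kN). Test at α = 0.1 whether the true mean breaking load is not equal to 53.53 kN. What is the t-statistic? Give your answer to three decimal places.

H0: μ = 53.53; H1: μ ≠ 53.53 (one-sample t-test, two-sided).
t = (x̄ − μ₀)/(s/√n) = (51.62 − 53.53)/(5.789/√36) = -1.980
df = n − 1 = 35
Two-sided p-value ≈ 0.056
Since p ≈ 0.056 < α = 0.1, reject H0; the evidence is statistically significant.

-1.980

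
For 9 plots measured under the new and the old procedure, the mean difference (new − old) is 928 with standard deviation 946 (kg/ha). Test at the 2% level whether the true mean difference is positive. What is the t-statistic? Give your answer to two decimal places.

2.94

H0: μ_d = 0; H1: μ_d > 0 (paired t-test on the differences, right-tailed).
t = d̄/(s_d/√n) = 928/(946/√9) = 2.94
df = n − 1 = 8
p-value = P(T ≥ 2.94) ≈ 0.0093
Since p ≈ 0.0093 < α = 0.02, reject H0; the data support H1.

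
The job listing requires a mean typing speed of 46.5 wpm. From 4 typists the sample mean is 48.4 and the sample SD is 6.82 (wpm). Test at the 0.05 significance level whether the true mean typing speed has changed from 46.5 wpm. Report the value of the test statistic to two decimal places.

H0: μ = 46.5; H1: μ ≠ 46.5 (one-sample t-test, two-sided).
t = (x̄ − μ₀)/(s/√n) = (48.4 − 46.5)/(6.82/√4) = 0.56
df = n − 1 = 3
Two-sided p-value ≈ 0.616
Since p ≈ 0.616 > α = 0.05, fail to reject H0; the data do not provide sufficient evidence against H0.

0.56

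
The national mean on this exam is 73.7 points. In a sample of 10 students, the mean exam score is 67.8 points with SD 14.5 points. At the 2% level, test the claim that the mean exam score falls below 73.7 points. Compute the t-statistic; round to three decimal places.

-1.287

H0: μ = 73.7; H1: μ < 73.7 (one-sample t-test, left-tailed).
t = (x̄ − μ₀)/(s/√n) = (67.8 − 73.7)/(14.5/√10) = -1.287
df = n − 1 = 9
p-value = P(T ≤ -1.287) ≈ 0.1152
Since p ≈ 0.1152 > α = 0.02, fail to reject H0; the data do not provide sufficient evidence against H0.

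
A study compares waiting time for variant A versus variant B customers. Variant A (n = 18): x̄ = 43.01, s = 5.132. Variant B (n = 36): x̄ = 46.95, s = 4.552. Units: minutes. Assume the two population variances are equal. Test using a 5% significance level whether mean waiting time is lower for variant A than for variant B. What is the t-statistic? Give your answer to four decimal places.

Let group 1 = variant A, group 2 = variant B. H0: μ_1 = μ_2; H1: μ_1 < μ_2 (two-sample pooled-variance t-test, left-tailed).
s_p² = [(18−1)·5.132² + (36−1)·4.552²]/(18+36−2) = 22.5569
t = (43.01 − 46.95)/√[22.5569·(1/18 + 1/36)] = -2.8737
df = n₁ + n₂ − 2 = 52
p-value = P(T ≤ -2.8737) ≈ 0.0029
Since p ≈ 0.0029 < α = 0.05, reject H0; the data support H1.

-2.8737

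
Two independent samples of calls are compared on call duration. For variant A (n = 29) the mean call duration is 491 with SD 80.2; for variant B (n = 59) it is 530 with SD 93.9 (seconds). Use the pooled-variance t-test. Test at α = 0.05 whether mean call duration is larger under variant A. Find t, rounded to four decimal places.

-1.9178

Let group 1 = variant A, group 2 = variant B. H0: μ_1 = μ_2; H1: μ_1 > μ_2 (two-sample pooled-variance t-test, right-tailed).
s_p² = [(29−1)·80.2² + (59−1)·93.9²]/(29+59−2) = 8040.64
t = (491 − 530)/√[8040.64·(1/29 + 1/59)] = -1.9178
df = n₁ + n₂ − 2 = 86
p-value = P(T ≥ -1.9178) ≈ 0.9708
Since p ≈ 0.9708 > α = 0.05, fail to reject H0; the evidence is not statistically significant.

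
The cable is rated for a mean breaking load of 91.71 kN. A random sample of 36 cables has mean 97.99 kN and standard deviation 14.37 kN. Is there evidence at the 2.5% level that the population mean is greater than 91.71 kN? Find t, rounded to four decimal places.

H0: μ = 91.71; H1: μ > 91.71 (one-sample t-test, right-tailed).
t = (x̄ − μ₀)/(s/√n) = (97.99 − 91.71)/(14.37/√36) = 2.6221
df = n − 1 = 35
p-value = P(T ≥ 2.6221) ≈ 0.006
Since p ≈ 0.006 < α = 0.025, reject H0; the data support H1.

2.6221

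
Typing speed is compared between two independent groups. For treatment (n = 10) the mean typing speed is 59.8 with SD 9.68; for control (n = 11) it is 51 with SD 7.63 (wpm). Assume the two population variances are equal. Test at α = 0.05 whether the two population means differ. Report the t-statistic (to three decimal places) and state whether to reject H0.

Let group 1 = treatment, group 2 = control. H0: μ_1 = μ_2; H1: μ_1 ≠ μ_2 (two-sample pooled-variance t-test, two-sided).
s_p² = [(10−1)·9.68² + (11−1)·7.63²]/(10+11−2) = 75.0258
t = (59.8 − 51)/√[75.0258·(1/10 + 1/11)] = 2.325
df = n₁ + n₂ − 2 = 19
Two-sided p-value ≈ 0.0313
Since p ≈ 0.0313 < α = 0.05, reject H0; the data support H1.

t = 2.325; reject H0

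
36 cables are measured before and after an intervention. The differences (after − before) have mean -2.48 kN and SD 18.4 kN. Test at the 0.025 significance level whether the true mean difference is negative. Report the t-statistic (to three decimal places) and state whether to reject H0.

t = -0.809; fail to reject H0

H0: μ_d = 0; H1: μ_d < 0 (paired t-test on the differences, left-tailed).
t = d̄/(s_d/√n) = -2.48/(18.4/√36) = -0.809
df = n − 1 = 35
p-value = P(T ≤ -0.809) ≈ 0.212
Since p ≈ 0.212 > α = 0.025, fail to reject H0; the evidence is not statistically significant.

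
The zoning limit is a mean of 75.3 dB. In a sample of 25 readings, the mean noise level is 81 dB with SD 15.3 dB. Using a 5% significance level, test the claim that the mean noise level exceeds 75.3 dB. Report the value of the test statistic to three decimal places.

H0: μ = 75.3; H1: μ > 75.3 (one-sample t-test, right-tailed).
t = (x̄ − μ₀)/(s/√n) = (81 − 75.3)/(15.3/√25) = 1.863
df = n − 1 = 24
p-value = P(T ≥ 1.863) ≈ 0.0374
Since p ≈ 0.0374 < α = 0.05, reject H0; the data support H1.

1.863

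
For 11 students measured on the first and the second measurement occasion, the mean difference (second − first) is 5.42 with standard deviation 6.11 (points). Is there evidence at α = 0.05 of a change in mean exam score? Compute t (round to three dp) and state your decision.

H0: μ_d = 0; H1: μ_d ≠ 0 (paired t-test on the differences, two-sided).
t = d̄/(s_d/√n) = 5.42/(6.11/√11) = 2.942
df = n − 1 = 10
Two-sided p-value ≈ 0.015
Since p ≈ 0.015 < α = 0.05, reject H0; the data support H1.

t = 2.942; reject H0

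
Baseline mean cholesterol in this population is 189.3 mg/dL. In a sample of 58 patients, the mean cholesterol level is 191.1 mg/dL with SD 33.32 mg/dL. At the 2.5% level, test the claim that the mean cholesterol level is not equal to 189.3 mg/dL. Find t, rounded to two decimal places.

0.41

H0: μ = 189.3; H1: μ ≠ 189.3 (one-sample t-test, two-sided).
t = (x̄ − μ₀)/(s/√n) = (191.1 − 189.3)/(33.32/√58) = 0.41
df = n − 1 = 57
Two-sided p-value ≈ 0.682
Since p ≈ 0.682 > α = 0.025, fail to reject H0; the evidence is not statistically significant.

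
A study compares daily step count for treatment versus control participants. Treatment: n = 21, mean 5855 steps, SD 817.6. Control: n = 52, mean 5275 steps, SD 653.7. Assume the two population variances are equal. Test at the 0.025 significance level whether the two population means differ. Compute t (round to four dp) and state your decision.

Let group 1 = treatment, group 2 = control. H0: μ_1 = μ_2; H1: μ_1 ≠ μ_2 (two-sample pooled-variance t-test, two-sided).
s_p² = [(21−1)·817.6² + (52−1)·653.7²]/(21+52−2) = 495252
t = (5855 − 5275)/√[495252·(1/21 + 1/52)] = 3.1876
df = n₁ + n₂ − 2 = 71
Two-sided p-value ≈ 0.002
Since p ≈ 0.002 < α = 0.025, reject H0; the evidence is statistically significant.

t = 3.1876; reject H0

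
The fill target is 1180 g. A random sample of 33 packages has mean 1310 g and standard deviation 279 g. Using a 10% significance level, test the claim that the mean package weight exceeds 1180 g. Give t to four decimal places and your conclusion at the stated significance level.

t = 2.6767; reject H0

H0: μ = 1180; H1: μ > 1180 (one-sample t-test, right-tailed).
t = (x̄ − μ₀)/(s/√n) = (1310 − 1180)/(279/√33) = 2.6767
df = n − 1 = 32
p-value = P(T ≥ 2.6767) ≈ 0.0058
Since p ≈ 0.0058 < α = 0.1, reject H0; the data support H1.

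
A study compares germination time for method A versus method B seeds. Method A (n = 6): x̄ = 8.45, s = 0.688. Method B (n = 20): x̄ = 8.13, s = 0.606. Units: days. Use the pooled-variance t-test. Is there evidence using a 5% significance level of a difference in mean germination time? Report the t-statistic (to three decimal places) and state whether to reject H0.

t = 1.102; fail to reject H0

Let group 1 = method A, group 2 = method B. H0: μ_1 = μ_2; H1: μ_1 ≠ μ_2 (two-sample pooled-variance t-test, two-sided).
s_p² = [(6−1)·0.688² + (20−1)·0.606²]/(6+20−2) = 0.389342
t = (8.45 − 8.13)/√[0.389342·(1/6 + 1/20)] = 1.102
df = n₁ + n₂ − 2 = 24
Two-sided p-value ≈ 0.2815
Since p ≈ 0.2815 > α = 0.05, fail to reject H0; the data do not provide sufficient evidence against H0.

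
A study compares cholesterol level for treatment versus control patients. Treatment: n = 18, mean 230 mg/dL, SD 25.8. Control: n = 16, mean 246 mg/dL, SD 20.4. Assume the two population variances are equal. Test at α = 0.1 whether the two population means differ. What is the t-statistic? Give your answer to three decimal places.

Let group 1 = treatment, group 2 = control. H0: μ_1 = μ_2; H1: μ_1 ≠ μ_2 (two-sample pooled-variance t-test, two-sided).
s_p² = [(18−1)·25.8² + (16−1)·20.4²]/(18+16−2) = 548.696
t = (230 − 246)/√[548.696·(1/18 + 1/16)] = -1.988
df = n₁ + n₂ − 2 = 32
Two-sided p-value ≈ 0.055
Since p ≈ 0.055 < α = 0.1, reject H0; the evidence is statistically significant.

-1.988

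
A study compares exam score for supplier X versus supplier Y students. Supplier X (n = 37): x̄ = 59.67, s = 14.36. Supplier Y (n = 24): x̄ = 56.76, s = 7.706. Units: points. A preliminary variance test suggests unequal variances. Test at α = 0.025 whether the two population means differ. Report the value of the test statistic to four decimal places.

Let group 1 = supplier X, group 2 = supplier Y. H0: μ_1 = μ_2; H1: μ_1 ≠ μ_2 (Welch's two-sample t-test, two-sided).
t = (x̄_1 − x̄_2)/√(s_1²/n_1 + s_2²/n_2) = (59.67 − 56.76)/√(14.36²/37 + 7.706²/24) = 1.0258
Welch–Satterthwaite df ≈ 57.36
Two-sided p-value ≈ 0.309
Since p ≈ 0.309 > α = 0.025, fail to reject H0; the data do not provide sufficient evidence against H0.

1.0258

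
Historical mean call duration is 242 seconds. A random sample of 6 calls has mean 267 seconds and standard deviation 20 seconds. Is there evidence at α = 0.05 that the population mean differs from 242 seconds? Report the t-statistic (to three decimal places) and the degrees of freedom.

t = 3.062, df = 5

H0: μ = 242; H1: μ ≠ 242 (one-sample t-test, two-sided).
t = (x̄ − μ₀)/(s/√n) = (267 − 242)/(20/√6) = 3.062
df = n − 1 = 5
Two-sided p-value ≈ 0.028
Since p ≈ 0.028 < α = 0.05, reject H0; the data support H1.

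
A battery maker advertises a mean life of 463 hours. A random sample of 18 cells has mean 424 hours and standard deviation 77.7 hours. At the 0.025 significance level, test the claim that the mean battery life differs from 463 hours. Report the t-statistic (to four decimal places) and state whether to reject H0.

H0: μ = 463; H1: μ ≠ 463 (one-sample t-test, two-sided).
t = (x̄ − μ₀)/(s/√n) = (424 − 463)/(77.7/√18) = -2.1295
df = n − 1 = 17
Two-sided p-value ≈ 0.048
Since p ≈ 0.048 > α = 0.025, fail to reject H0; the evidence is not statistically significant.

t = -2.1295; fail to reject H0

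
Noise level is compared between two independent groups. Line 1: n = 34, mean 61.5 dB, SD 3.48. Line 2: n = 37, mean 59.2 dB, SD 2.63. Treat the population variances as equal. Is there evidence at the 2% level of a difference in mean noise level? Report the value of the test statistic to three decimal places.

Let group 1 = line 1, group 2 = line 2. H0: μ_1 = μ_2; H1: μ_1 ≠ μ_2 (two-sample pooled-variance t-test, two-sided).
s_p² = [(34−1)·3.48² + (37−1)·2.63²]/(34+37−2) = 9.40075
t = (61.5 − 59.2)/√[9.40075·(1/34 + 1/37)] = 3.158
df = n₁ + n₂ − 2 = 69
Two-sided p-value ≈ 0.002
Since p ≈ 0.002 < α = 0.02, reject H0; the evidence is statistically significant.

3.158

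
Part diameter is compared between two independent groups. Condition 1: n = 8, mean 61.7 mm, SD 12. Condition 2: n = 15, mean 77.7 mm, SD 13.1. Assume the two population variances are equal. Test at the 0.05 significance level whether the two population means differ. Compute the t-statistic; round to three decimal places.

Let group 1 = condition 1, group 2 = condition 2. H0: μ_1 = μ_2; H1: μ_1 ≠ μ_2 (two-sample pooled-variance t-test, two-sided).
s_p² = [(8−1)·12² + (15−1)·13.1²]/(8+15−2) = 162.407
t = (61.7 − 77.7)/√[162.407·(1/8 + 1/15)] = -2.868
df = n₁ + n₂ − 2 = 21
Two-sided p-value ≈ 0.0092
Since p ≈ 0.0092 < α = 0.05, reject H0; the evidence is statistically significant.

-2.868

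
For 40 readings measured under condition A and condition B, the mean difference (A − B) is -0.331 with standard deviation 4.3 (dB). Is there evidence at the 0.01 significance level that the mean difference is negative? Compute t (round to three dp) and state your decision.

t = -0.487; fail to reject H0

H0: μ_d = 0; H1: μ_d < 0 (paired t-test on the differences, left-tailed).
t = d̄/(s_d/√n) = -0.331/(4.3/√40) = -0.487
df = n − 1 = 39
p-value = P(T ≤ -0.487) ≈ 0.315
Since p ≈ 0.315 > α = 0.01, fail to reject H0; the data do not provide sufficient evidence against H0.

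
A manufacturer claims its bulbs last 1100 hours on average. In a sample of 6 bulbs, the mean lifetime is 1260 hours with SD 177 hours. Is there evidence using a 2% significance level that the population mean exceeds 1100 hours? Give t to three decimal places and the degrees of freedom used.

H0: μ = 1100; H1: μ > 1100 (one-sample t-test, right-tailed).
t = (x̄ − μ₀)/(s/√n) = (1260 − 1100)/(177/√6) = 2.214
df = n − 1 = 5
p-value = P(T ≥ 2.214) ≈ 0.039
Since p ≈ 0.039 > α = 0.02, fail to reject H0; the data do not provide sufficient evidence against H0.

t = 2.214, df = 5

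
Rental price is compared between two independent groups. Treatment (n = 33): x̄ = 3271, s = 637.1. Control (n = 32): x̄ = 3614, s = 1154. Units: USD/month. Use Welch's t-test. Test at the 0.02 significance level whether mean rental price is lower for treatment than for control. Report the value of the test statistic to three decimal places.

Let group 1 = treatment, group 2 = control. H0: μ_1 = μ_2; H1: μ_1 < μ_2 (Welch's two-sample t-test, left-tailed).
t = (x̄_1 − x̄_2)/√(s_1²/n_1 + s_2²/n_2) = (3271 − 3614)/√(637.1²/33 + 1154²/32) = -1.477
Welch–Satterthwaite df ≈ 47.97
p-value = P(T ≤ -1.477) ≈ 0.0731
Since p ≈ 0.0731 > α = 0.02, fail to reject H0; the evidence is not statistically significant.

-1.477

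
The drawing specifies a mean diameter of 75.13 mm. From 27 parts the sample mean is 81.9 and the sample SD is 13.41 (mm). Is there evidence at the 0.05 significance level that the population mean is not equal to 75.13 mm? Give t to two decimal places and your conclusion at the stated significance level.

H0: μ = 75.13; H1: μ ≠ 75.13 (one-sample t-test, two-sided).
t = (x̄ − μ₀)/(s/√n) = (81.9 − 75.13)/(13.41/√27) = 2.62
df = n − 1 = 26
Two-sided p-value ≈ 0.0144
Since p ≈ 0.0144 < α = 0.05, reject H0; the evidence is statistically significant.

t = 2.62; reject H0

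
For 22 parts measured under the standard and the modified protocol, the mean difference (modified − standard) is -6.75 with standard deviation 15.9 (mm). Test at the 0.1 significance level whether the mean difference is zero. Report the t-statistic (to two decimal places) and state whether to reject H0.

H0: μ_d = 0; H1: μ_d ≠ 0 (paired t-test on the differences, two-sided).
t = d̄/(s_d/√n) = -6.75/(15.9/√22) = -1.99
df = n − 1 = 21
Two-sided p-value ≈ 0.060
Since p ≈ 0.060 < α = 0.1, reject H0; the evidence is statistically significant.

t = -1.99; reject H0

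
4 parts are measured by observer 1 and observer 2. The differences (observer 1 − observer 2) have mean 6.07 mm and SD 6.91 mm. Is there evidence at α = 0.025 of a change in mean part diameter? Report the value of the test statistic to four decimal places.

H0: μ_d = 0; H1: μ_d ≠ 0 (paired t-test on the differences, two-sided).
t = d̄/(s_d/√n) = 6.07/(6.91/√4) = 1.7569
df = n − 1 = 3
Two-sided p-value ≈ 0.1772
Since p ≈ 0.1772 > α = 0.025, fail to reject H0; the data do not provide sufficient evidence against H0.

1.7569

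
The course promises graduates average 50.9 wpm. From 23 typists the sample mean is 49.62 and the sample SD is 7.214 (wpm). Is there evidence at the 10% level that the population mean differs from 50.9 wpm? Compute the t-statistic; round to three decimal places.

-0.851

H0: μ = 50.9; H1: μ ≠ 50.9 (one-sample t-test, two-sided).
t = (x̄ − μ₀)/(s/√n) = (49.62 − 50.9)/(7.214/√23) = -0.851
df = n − 1 = 22
Two-sided p-value ≈ 0.404
Since p ≈ 0.404 > α = 0.1, fail to reject H0; the evidence is not statistically significant.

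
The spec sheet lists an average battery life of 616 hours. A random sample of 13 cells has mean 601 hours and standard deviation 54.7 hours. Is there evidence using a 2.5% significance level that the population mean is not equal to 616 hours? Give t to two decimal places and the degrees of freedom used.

t = -0.99, df = 12

H0: μ = 616; H1: μ ≠ 616 (one-sample t-test, two-sided).
t = (x̄ − μ₀)/(s/√n) = (601 − 616)/(54.7/√13) = -0.99
df = n − 1 = 12
Two-sided p-value ≈ 0.3423
Since p ≈ 0.3423 > α = 0.025, fail to reject H0; the data do not provide sufficient evidence against H0.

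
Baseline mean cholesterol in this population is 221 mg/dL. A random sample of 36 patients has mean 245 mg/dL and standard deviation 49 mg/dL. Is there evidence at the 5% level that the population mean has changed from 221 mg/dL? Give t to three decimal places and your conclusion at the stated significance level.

t = 2.939; reject H0

H0: μ = 221; H1: μ ≠ 221 (one-sample t-test, two-sided).
t = (x̄ − μ₀)/(s/√n) = (245 − 221)/(49/√36) = 2.939
df = n − 1 = 35
Two-sided p-value ≈ 0.006
Since p ≈ 0.006 < α = 0.05, reject H0; the data support H1.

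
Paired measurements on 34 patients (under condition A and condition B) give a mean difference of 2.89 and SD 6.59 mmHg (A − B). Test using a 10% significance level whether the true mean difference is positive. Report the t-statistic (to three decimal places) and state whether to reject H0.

t = 2.557; reject H0

H0: μ_d = 0; H1: μ_d > 0 (paired t-test on the differences, right-tailed).
t = d̄/(s_d/√n) = 2.89/(6.59/√34) = 2.557
df = n − 1 = 33
p-value = P(T ≥ 2.557) ≈ 0.008
Since p ≈ 0.008 < α = 0.1, reject H0; the evidence is statistically significant.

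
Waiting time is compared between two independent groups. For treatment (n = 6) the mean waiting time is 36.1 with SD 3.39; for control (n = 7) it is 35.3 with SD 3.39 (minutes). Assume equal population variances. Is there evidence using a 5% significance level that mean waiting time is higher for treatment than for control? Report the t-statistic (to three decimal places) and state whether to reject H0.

Let group 1 = treatment, group 2 = control. H0: μ_1 = μ_2; H1: μ_1 > μ_2 (two-sample pooled-variance t-test, right-tailed).
s_p² = [(6−1)·3.39² + (7−1)·3.39²]/(6+7−2) = 11.4921
t = (36.1 − 35.3)/√[11.4921·(1/6 + 1/7)] = 0.424
df = n₁ + n₂ − 2 = 11
p-value = P(T ≥ 0.424) ≈ 0.340
Since p ≈ 0.340 > α = 0.05, fail to reject H0; the data do not provide sufficient evidence against H0.

t = 0.424; fail to reject H0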